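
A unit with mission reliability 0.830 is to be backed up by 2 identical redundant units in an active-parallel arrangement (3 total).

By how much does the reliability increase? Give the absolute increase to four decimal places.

0.1651

R_before = 0.830
R_after = 1 − (1 − 0.830)^3 = 0.9951
ΔR = 0.9951 − 0.830 = 0.1651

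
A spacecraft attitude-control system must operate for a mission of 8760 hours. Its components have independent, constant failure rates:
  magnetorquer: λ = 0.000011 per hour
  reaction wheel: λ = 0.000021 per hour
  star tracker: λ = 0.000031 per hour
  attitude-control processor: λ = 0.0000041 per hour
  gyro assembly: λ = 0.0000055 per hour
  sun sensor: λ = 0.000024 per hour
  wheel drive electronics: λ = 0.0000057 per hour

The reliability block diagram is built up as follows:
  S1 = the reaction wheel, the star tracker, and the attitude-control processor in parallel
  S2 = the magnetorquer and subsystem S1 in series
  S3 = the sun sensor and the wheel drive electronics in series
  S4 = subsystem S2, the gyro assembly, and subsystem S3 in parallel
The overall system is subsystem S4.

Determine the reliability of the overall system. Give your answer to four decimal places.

0.9990

R(magnetorquer) = exp(−0.000011 × 8760) = 0.908137
R(reaction wheel) = exp(−0.000021 × 8760) = 0.831969
R(star tracker) = exp(−0.000031 × 8760) = 0.762190
R(attitude-control processor) = exp(−0.0000041 × 8760) = 0.964721
R(gyro assembly) = exp(−0.0000055 × 8760) = 0.952962
R(sun sensor) = exp(−0.000024 × 8760) = 0.810390
R(wheel drive electronics) = exp(−0.0000057 × 8760) = 0.951294
Parallel (reaction wheel, star tracker, and attitude-control processor): 1 − (1 − 0.831969)(1 − 0.762190)(1 − 0.964721) = 0.998590
Series (magnetorquer and [0.998590]): 0.908137 × 0.998590 = 0.906857
Series (sun sensor and wheel drive electronics): 0.810390 × 0.951294 = 0.770919
Parallel ([0.906857], gyro assembly, and [0.770919]): 1 − (1 − 0.906857)(1 − 0.952962)(1 − 0.770919) = 0.9990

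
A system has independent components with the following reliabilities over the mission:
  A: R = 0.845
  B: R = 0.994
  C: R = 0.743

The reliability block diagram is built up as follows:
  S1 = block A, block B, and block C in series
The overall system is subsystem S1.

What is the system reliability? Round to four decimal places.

Series (A, B, and C): 0.845000 × 0.994000 × 0.743000 = 0.6241

0.6241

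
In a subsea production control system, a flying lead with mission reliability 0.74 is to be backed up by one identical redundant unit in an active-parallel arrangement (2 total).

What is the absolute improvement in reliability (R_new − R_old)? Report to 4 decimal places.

R_before = 0.74
R_after = 1 − (1 − 0.74)^2 = 0.9324
ΔR = 0.9324 − 0.74 = 0.1924

0.1924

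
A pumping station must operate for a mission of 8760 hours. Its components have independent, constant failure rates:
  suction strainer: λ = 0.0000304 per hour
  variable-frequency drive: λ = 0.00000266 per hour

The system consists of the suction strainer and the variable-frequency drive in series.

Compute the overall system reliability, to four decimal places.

R(suction strainer) = exp(−0.0000304 × 8760) = 0.766206
R(variable-frequency drive) = exp(−0.00000266 × 8760) = 0.976968
Series (suction strainer and variable-frequency drive): 0.766206 × 0.976968 = 0.7486

0.7486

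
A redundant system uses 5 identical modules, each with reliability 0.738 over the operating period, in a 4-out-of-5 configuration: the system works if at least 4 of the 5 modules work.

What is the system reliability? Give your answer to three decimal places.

0.608

R = Σ_{i=4}^{5} C(5,i) p^i (1−p)^{5−i} with p = 0.738
C(5,4)·0.738^4·0.262^1 = 0.38859
C(5,5)·0.738^5·0.262^0 = 0.21892
Sum = 0.608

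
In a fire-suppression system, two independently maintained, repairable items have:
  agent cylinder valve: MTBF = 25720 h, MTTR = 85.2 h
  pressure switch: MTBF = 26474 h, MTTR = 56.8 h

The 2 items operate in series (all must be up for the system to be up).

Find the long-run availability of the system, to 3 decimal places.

A(agent cylinder valve) = MTBF/(MTBF+MTTR) = 25720/(25720+85.2) = 0.996698
A(pressure switch) = MTBF/(MTBF+MTTR) = 26474/(26474+56.8) = 0.997859
Series availability: 0.996698 × 0.997859 = 0.995

0.995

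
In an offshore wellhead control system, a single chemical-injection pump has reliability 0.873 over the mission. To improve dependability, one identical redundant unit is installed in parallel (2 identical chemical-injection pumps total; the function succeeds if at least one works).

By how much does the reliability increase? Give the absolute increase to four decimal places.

0.1109

R_before = 0.873
R_after = 1 − (1 − 0.873)^2 = 0.9839
ΔR = 0.9839 − 0.873 = 0.1109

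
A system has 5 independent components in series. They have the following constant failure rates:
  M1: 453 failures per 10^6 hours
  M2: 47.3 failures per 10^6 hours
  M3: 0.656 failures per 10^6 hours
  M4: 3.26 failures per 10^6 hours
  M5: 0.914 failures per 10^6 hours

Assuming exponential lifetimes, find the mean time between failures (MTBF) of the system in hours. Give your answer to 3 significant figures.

Series of exponential components: λ_sys = Σ λ_i
λ_sys = 0.000453 + 0.0000473 + 0.000000656 + 0.00000326 + 0.000000914 = 5.0513e-04 /h
MTBF = 1 / λ_sys = 1980 h

1980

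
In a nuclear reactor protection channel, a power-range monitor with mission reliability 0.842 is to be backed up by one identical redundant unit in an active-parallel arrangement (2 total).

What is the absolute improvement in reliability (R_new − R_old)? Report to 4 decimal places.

R_before = 0.842
R_after = 1 − (1 − 0.842)^2 = 0.9750
ΔR = 0.9750 − 0.842 = 0.1330

0.1330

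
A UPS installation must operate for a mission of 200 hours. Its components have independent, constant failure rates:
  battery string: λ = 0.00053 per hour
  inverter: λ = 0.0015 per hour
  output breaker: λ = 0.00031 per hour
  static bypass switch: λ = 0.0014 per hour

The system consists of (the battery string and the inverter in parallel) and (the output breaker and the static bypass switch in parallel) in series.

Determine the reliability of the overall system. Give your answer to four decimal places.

0.9596

R(battery string) = exp(−0.00053 × 200) = 0.899425
R(inverter) = exp(−0.0015 × 200) = 0.740818
R(output breaker) = exp(−0.00031 × 200) = 0.939883
R(static bypass switch) = exp(−0.0014 × 200) = 0.755784
Parallel (battery string and inverter): 1 − (1 − 0.899425)(1 − 0.740818) = 0.973933
Parallel (output breaker and static bypass switch): 1 − (1 − 0.939883)(1 − 0.755784) = 0.985318
Series ([0.973933] and [0.985318]): 0.973933 × 0.985318 = 0.9596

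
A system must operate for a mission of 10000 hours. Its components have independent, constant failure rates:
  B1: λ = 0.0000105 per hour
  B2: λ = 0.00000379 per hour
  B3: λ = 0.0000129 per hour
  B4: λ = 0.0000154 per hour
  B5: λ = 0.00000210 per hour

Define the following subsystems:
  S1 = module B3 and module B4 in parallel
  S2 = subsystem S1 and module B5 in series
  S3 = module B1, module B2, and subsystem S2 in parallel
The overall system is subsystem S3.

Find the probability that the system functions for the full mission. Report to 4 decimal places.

R(B1) = exp(−0.0000105 × 10000) = 0.900325
R(B2) = exp(−0.00000379 × 10000) = 0.962809
R(B3) = exp(−0.0000129 × 10000) = 0.878974
R(B4) = exp(−0.0000154 × 10000) = 0.857272
R(B5) = exp(−0.00000210 × 10000) = 0.979219
Parallel (B3 and B4): 1 − (1 − 0.878974)(1 − 0.857272) = 0.982726
Series ([0.982726] and B5): 0.982726 × 0.979219 = 0.962304
Parallel (B1, B2, and [0.962304]): 1 − (1 − 0.900325)(1 − 0.962809)(1 − 0.962304) = 0.9999

0.9999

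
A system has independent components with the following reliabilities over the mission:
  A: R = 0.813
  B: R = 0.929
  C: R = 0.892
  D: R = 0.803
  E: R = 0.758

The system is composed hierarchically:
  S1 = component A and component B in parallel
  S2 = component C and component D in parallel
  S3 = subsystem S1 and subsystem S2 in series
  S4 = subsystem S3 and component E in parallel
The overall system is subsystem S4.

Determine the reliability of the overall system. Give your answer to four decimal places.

0.9917

Parallel (A and B): 1 − (1 − 0.813000)(1 − 0.929000) = 0.986723
Parallel (C and D): 1 − (1 − 0.892000)(1 − 0.803000) = 0.978724
Series ([0.986723] and [0.978724]): 0.986723 × 0.978724 = 0.965729
Parallel ([0.965729] and E): 1 − (1 − 0.965729)(1 − 0.758000) = 0.9917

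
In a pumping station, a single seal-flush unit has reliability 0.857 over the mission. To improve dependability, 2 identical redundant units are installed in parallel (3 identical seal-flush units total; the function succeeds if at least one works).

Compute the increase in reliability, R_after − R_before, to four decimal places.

R_before = 0.857
R_after = 1 − (1 − 0.857)^3 = 0.9971
ΔR = 0.9971 − 0.857 = 0.1401

0.1401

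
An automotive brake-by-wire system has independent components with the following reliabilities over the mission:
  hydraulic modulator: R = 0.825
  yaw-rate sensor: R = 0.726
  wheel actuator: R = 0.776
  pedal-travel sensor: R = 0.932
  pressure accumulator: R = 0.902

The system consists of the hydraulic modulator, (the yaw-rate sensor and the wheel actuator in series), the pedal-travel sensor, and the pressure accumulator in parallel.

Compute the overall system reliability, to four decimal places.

Series (yaw-rate sensor and wheel actuator): 0.726000 × 0.776000 = 0.563376
Parallel (hydraulic modulator, [0.563376], pedal-travel sensor, and pressure accumulator): 1 − (1 − 0.825000)(1 − 0.563376)(1 − 0.932000)(1 − 0.902000) = 0.9995

0.9995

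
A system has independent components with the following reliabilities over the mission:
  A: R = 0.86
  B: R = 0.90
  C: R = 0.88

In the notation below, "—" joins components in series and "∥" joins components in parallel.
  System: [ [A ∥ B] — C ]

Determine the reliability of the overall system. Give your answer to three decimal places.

0.868

Parallel (A and B): 1 − (1 − 0.86000)(1 − 0.90000) = 0.98600
Series ([0.98600] and C): 0.98600 × 0.88000 = 0.868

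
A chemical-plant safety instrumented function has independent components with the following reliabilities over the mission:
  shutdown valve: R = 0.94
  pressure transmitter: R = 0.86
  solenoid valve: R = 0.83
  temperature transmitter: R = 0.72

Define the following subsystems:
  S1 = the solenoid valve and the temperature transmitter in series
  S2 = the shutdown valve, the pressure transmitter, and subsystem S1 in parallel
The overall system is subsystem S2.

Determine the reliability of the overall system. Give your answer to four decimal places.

0.9966

Series (solenoid valve and temperature transmitter): 0.830000 × 0.720000 = 0.597600
Parallel (shutdown valve, pressure transmitter, and [0.597600]): 1 − (1 − 0.940000)(1 − 0.860000)(1 − 0.597600) = 0.9966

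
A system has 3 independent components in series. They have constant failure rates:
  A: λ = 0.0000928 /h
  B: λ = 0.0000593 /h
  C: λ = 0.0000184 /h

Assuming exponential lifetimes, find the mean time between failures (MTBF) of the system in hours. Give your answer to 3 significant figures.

5870

Series of exponential components: λ_sys = Σ λ_i
λ_sys = 0.0000928 + 0.0000593 + 0.0000184 = 1.7050e-04 /h
MTBF = 1 / λ_sys = 5870 h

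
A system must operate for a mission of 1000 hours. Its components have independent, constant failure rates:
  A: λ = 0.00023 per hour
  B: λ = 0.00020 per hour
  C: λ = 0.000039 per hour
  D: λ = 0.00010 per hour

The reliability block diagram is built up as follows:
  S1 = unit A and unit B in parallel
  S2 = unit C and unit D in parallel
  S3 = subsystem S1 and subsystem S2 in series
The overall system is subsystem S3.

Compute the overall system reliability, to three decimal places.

0.959

R(A) = exp(−0.00023 × 1000) = 0.79453
R(B) = exp(−0.00020 × 1000) = 0.81873
R(C) = exp(−0.000039 × 1000) = 0.96175
R(D) = exp(−0.00010 × 1000) = 0.90484
Parallel (A and B): 1 − (1 − 0.79453)(1 − 0.81873) = 0.96275
Parallel (C and D): 1 − (1 − 0.96175)(1 − 0.90484) = 0.99636
Series ([0.96275] and [0.99636]): 0.96275 × 0.99636 = 0.959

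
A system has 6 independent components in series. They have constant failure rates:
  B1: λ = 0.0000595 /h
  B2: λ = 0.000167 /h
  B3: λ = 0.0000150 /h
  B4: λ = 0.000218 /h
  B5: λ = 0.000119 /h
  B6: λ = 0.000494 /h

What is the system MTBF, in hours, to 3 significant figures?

Series of exponential components: λ_sys = Σ λ_i
λ_sys = 0.0000595 + 0.000167 + 0.0000150 + 0.000218 + 0.000119 + 0.000494 = 1.0725e-03 /h
MTBF = 1 / λ_sys = 932 h

932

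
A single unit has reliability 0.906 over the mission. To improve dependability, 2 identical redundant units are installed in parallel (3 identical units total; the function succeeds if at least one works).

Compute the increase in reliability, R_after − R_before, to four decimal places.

0.0932

R_before = 0.906
R_after = 1 − (1 − 0.906)^3 = 0.9992
ΔR = 0.9992 − 0.906 = 0.0932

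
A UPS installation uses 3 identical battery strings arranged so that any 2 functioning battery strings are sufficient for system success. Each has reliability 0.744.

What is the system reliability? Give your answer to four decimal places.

0.8369

R = Σ_{i=2}^{3} C(3,i) p^i (1−p)^{3−i} with p = 0.744
C(3,2)·0.744^2·0.256^1 = 0.425116
C(3,3)·0.744^3·0.256^0 = 0.411831
Sum = 0.8369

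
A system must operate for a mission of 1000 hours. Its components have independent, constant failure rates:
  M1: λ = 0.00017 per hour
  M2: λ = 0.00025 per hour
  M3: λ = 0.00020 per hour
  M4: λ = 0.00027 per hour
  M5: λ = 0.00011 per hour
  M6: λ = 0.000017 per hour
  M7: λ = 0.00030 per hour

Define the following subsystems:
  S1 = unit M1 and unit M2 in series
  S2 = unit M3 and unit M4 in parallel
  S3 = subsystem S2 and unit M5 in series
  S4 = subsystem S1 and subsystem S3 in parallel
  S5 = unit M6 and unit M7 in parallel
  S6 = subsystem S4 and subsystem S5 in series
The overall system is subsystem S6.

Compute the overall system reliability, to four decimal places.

0.9469

R(M1) = exp(−0.00017 × 1000) = 0.843665
R(M2) = exp(−0.00025 × 1000) = 0.778801
R(M3) = exp(−0.00020 × 1000) = 0.818731
R(M4) = exp(−0.00027 × 1000) = 0.763379
R(M5) = exp(−0.00011 × 1000) = 0.895834
R(M6) = exp(−0.000017 × 1000) = 0.983144
R(M7) = exp(−0.00030 × 1000) = 0.740818
Series (M1 and M2): 0.843665 × 0.778801 = 0.657047
Parallel (M3 and M4): 1 − (1 − 0.818731)(1 − 0.763379) = 0.957108
Series ([0.957108] and M5): 0.957108 × 0.895834 = 0.857410
Parallel ([0.657047] and [0.857410]): 1 − (1 − 0.657047)(1 − 0.857410) = 0.951098
Parallel (M6 and M7): 1 − (1 − 0.983144)(1 − 0.740818) = 0.995631
Series ([0.951098] and [0.995631]): 0.951098 × 0.995631 = 0.9469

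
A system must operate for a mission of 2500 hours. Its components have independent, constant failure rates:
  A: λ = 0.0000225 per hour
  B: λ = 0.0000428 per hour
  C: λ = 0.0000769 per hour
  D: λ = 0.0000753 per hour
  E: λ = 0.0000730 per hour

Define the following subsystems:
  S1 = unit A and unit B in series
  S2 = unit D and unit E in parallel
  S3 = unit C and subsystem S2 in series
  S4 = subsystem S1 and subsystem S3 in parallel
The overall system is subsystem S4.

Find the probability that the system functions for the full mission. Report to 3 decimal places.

R(A) = exp(−0.0000225 × 2500) = 0.94530
R(B) = exp(−0.0000428 × 2500) = 0.89853
R(C) = exp(−0.0000769 × 2500) = 0.82510
R(D) = exp(−0.0000753 × 2500) = 0.82841
R(E) = exp(−0.0000730 × 2500) = 0.83318
Series (A and B): 0.94530 × 0.89853 = 0.84938
Parallel (D and E): 1 − (1 − 0.82841)(1 − 0.83318) = 0.97138
Series (C and [0.97138]): 0.82510 × 0.97138 = 0.80149
Parallel ([0.84938] and [0.80149]): 1 − (1 − 0.84938)(1 − 0.80149) = 0.970

0.970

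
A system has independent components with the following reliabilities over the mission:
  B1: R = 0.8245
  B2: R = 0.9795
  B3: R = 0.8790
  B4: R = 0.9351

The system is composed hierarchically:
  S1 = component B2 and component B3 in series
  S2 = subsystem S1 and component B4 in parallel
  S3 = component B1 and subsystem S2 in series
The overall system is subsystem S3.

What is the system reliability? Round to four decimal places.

0.8171

Series (B2 and B3): 0.979500 × 0.879000 = 0.860981
Parallel ([0.860981] and B4): 1 − (1 − 0.860981)(1 − 0.935100) = 0.990978
Series (B1 and [0.990978]): 0.824500 × 0.990978 = 0.8171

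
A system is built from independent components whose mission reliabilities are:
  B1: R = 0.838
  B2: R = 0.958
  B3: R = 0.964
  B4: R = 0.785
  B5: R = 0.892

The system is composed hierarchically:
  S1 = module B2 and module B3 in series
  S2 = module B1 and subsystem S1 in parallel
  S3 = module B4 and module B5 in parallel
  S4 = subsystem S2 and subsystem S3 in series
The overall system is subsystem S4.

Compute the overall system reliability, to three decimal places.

0.965

Series (B2 and B3): 0.95800 × 0.96400 = 0.92351
Parallel (B1 and [0.92351]): 1 − (1 − 0.83800)(1 − 0.92351) = 0.98761
Parallel (B4 and B5): 1 − (1 − 0.78500)(1 − 0.89200) = 0.97678
Series ([0.98761] and [0.97678]): 0.98761 × 0.97678 = 0.965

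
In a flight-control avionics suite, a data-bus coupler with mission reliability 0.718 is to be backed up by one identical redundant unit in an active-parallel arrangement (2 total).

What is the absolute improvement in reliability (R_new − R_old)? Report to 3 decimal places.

R_before = 0.718
R_after = 1 − (1 − 0.718)^2 = 0.920
ΔR = 0.920 − 0.718 = 0.202

0.202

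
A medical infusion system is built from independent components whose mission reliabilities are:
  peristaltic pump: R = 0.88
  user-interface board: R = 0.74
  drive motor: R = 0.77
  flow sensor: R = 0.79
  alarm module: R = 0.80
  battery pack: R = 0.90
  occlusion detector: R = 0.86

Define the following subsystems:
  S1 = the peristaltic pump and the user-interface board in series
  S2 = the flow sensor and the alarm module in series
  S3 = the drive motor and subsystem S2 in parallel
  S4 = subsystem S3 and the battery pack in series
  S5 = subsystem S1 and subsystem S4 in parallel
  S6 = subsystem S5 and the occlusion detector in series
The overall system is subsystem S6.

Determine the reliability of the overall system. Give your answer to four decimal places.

Series (peristaltic pump and user-interface board): 0.880000 × 0.740000 = 0.651200
Series (flow sensor and alarm module): 0.790000 × 0.800000 = 0.632000
Parallel (drive motor and [0.632000]): 1 − (1 − 0.770000)(1 − 0.632000) = 0.915360
Series ([0.915360] and battery pack): 0.915360 × 0.900000 = 0.823824
Parallel ([0.651200] and [0.823824]): 1 − (1 − 0.651200)(1 − 0.823824) = 0.938550
Series ([0.938550] and occlusion detector): 0.938550 × 0.860000 = 0.8072

0.8072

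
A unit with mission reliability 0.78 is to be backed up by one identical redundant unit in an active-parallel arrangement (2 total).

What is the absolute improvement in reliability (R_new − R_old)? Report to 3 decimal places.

0.172

R_before = 0.78
R_after = 1 − (1 − 0.78)^2 = 0.952
ΔR = 0.952 − 0.78 = 0.172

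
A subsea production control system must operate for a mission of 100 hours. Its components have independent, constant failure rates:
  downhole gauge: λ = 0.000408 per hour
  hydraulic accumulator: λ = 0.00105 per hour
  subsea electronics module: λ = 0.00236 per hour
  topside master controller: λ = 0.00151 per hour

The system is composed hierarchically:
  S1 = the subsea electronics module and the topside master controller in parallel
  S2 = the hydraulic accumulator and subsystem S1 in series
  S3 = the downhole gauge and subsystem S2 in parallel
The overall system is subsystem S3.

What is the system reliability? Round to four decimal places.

0.9950

R(downhole gauge) = exp(−0.000408 × 100) = 0.960021
R(hydraulic accumulator) = exp(−0.00105 × 100) = 0.900325
R(subsea electronics module) = exp(−0.00236 × 100) = 0.789781
R(topside master controller) = exp(−0.00151 × 100) = 0.859848
Parallel (subsea electronics module and topside master controller): 1 − (1 − 0.789781)(1 − 0.859848) = 0.970537
Series (hydraulic accumulator and [0.970537]): 0.900325 × 0.970537 = 0.873799
Parallel (downhole gauge and [0.873799]): 1 − (1 − 0.960021)(1 − 0.873799) = 0.9950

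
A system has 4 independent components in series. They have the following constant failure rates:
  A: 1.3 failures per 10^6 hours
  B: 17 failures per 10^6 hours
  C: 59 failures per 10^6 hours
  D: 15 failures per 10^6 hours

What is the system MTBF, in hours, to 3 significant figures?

Series of exponential components: λ_sys = Σ λ_i
λ_sys = 0.0000013 + 0.000017 + 0.000059 + 0.000015 = 9.2300e-05 /h
MTBF = 1 / λ_sys = 10800 h

10800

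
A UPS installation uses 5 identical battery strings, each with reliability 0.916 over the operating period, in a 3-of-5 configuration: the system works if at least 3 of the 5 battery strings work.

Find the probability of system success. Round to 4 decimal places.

0.9948

R = Σ_{i=3}^{5} C(5,i) p^i (1−p)^{5−i} with p = 0.916
C(5,3)·0.916^3·0.084^2 = 0.054231
C(5,4)·0.916^4·0.084^1 = 0.295686
C(5,5)·0.916^5·0.084^0 = 0.644878
Sum = 0.9948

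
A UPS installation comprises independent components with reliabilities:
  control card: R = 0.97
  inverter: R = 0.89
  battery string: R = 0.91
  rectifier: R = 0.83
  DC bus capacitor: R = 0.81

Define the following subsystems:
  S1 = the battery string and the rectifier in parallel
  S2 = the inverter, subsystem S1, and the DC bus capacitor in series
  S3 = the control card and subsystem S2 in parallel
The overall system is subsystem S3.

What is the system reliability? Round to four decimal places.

Parallel (battery string and rectifier): 1 − (1 − 0.910000)(1 − 0.830000) = 0.984700
Series (inverter, [0.984700], and DC bus capacitor): 0.890000 × 0.984700 × 0.810000 = 0.709870
Parallel (control card and [0.709870]): 1 − (1 − 0.970000)(1 − 0.709870) = 0.9913

0.9913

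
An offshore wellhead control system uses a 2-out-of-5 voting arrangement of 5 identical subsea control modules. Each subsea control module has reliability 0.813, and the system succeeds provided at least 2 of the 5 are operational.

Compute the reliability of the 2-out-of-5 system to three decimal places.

0.995

R = Σ_{i=2}^{5} C(5,i) p^i (1−p)^{5−i} with p = 0.813
C(5,2)·0.813^2·0.187^3 = 0.04322
C(5,3)·0.813^3·0.187^2 = 0.18791
C(5,4)·0.813^4·0.187^1 = 0.40848
C(5,5)·0.813^5·0.187^0 = 0.35518
Sum = 0.995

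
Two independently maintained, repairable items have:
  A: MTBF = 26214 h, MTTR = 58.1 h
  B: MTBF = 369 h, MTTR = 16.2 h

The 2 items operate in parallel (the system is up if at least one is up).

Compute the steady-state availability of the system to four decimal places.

0.9999

A(A) = MTBF/(MTBF+MTTR) = 26214/(26214+58.1) = 0.997789
A(B) = MTBF/(MTBF+MTTR) = 369/(369+16.2) = 0.957944
Parallel availability: 1 − (1 − 0.997789)(1 − 0.957944) = 0.9999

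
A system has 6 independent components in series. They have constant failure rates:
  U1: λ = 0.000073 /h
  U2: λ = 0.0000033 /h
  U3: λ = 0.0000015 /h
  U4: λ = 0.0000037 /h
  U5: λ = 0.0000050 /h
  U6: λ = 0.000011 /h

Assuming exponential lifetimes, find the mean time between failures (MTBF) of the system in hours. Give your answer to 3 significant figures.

10300

Series of exponential components: λ_sys = Σ λ_i
λ_sys = 0.000073 + 0.0000033 + 0.0000015 + 0.0000037 + 0.0000050 + 0.000011 = 9.7500e-05 /h
MTBF = 1 / λ_sys = 10300 h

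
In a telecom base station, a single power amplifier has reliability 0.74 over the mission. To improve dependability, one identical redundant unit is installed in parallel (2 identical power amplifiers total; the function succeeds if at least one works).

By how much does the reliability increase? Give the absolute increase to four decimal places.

0.1924

R_before = 0.74
R_after = 1 − (1 − 0.74)^2 = 0.9324
ΔR = 0.9324 − 0.74 = 0.1924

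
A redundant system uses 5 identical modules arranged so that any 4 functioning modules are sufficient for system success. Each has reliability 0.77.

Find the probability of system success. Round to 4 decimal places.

R = Σ_{i=4}^{5} C(5,i) p^i (1−p)^{5−i} with p = 0.77
C(5,4)·0.77^4·0.23^1 = 0.404260
C(5,5)·0.77^5·0.23^0 = 0.270678
Sum = 0.6749

0.6749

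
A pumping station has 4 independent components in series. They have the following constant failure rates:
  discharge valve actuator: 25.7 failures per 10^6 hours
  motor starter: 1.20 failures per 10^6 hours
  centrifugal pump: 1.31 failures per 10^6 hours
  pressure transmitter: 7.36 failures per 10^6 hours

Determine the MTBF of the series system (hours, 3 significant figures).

28100

Series of exponential components: λ_sys = Σ λ_i
λ_sys = 0.0000257 + 0.00000120 + 0.00000131 + 0.00000736 = 3.5570e-05 /h
MTBF = 1 / λ_sys = 28100 h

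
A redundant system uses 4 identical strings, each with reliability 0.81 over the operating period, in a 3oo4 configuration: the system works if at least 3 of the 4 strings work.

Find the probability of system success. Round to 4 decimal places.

R = Σ_{i=3}^{4} C(4,i) p^i (1−p)^{4−i} with p = 0.81
C(4,3)·0.81^3·0.19^1 = 0.403895
C(4,4)·0.81^4·0.19^0 = 0.430467
Sum = 0.8344

0.8344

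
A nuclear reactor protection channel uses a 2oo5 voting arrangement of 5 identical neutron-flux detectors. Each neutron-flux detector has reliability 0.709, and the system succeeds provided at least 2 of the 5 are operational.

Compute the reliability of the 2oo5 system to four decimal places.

0.9725

R = Σ_{i=2}^{5} C(5,i) p^i (1−p)^{5−i} with p = 0.709
C(5,2)·0.709^2·0.291^3 = 0.123872
C(5,3)·0.709^3·0.291^2 = 0.301804
C(5,4)·0.709^4·0.291^1 = 0.367661
C(5,5)·0.709^5·0.291^0 = 0.179156
Sum = 0.9725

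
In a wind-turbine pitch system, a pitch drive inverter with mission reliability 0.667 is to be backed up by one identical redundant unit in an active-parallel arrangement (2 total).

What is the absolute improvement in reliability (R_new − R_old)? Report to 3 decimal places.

R_before = 0.667
R_after = 1 − (1 − 0.667)^2 = 0.889
ΔR = 0.889 − 0.667 = 0.222

0.222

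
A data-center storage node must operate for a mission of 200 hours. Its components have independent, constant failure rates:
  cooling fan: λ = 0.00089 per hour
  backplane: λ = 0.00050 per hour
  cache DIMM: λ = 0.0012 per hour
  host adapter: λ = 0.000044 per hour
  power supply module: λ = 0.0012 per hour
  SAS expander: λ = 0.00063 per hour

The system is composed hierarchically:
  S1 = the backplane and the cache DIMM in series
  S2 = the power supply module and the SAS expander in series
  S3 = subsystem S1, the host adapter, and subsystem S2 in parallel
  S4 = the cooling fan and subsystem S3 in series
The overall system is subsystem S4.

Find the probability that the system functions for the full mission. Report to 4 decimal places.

R(cooling fan) = exp(−0.00089 × 200) = 0.836942
R(backplane) = exp(−0.00050 × 200) = 0.904837
R(cache DIMM) = exp(−0.0012 × 200) = 0.786628
R(host adapter) = exp(−0.000044 × 200) = 0.991239
R(power supply module) = exp(−0.0012 × 200) = 0.786628
R(SAS expander) = exp(−0.00063 × 200) = 0.881615
Series (backplane and cache DIMM): 0.904837 × 0.786628 = 0.711770
Series (power supply module and SAS expander): 0.786628 × 0.881615 = 0.693503
Parallel ([0.711770], host adapter, and [0.693503]): 1 − (1 − 0.711770)(1 − 0.991239)(1 − 0.693503) = 0.999226
Series (cooling fan and [0.999226]): 0.836942 × 0.999226 = 0.8363

0.8363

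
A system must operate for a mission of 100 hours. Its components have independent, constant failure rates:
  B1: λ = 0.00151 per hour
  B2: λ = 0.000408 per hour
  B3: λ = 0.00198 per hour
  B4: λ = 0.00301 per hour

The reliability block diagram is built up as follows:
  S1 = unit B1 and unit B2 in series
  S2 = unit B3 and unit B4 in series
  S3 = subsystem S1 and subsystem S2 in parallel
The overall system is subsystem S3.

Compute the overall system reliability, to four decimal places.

0.9314

R(B1) = exp(−0.00151 × 100) = 0.859848
R(B2) = exp(−0.000408 × 100) = 0.960021
R(B3) = exp(−0.00198 × 100) = 0.820370
R(B4) = exp(−0.00301 × 100) = 0.740078
Series (B1 and B2): 0.859848 × 0.960021 = 0.825472
Series (B3 and B4): 0.820370 × 0.740078 = 0.607138
Parallel ([0.825472] and [0.607138]): 1 − (1 − 0.825472)(1 − 0.607138) = 0.9314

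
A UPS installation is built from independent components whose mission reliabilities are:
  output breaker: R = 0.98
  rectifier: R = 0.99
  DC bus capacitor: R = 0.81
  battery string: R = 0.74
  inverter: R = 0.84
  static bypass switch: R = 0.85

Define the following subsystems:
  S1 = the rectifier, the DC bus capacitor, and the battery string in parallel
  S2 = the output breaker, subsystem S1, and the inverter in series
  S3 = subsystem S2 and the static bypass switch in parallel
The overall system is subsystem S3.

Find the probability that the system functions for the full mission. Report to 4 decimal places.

Parallel (rectifier, DC bus capacitor, and battery string): 1 − (1 − 0.990000)(1 − 0.810000)(1 − 0.740000) = 0.999506
Series (output breaker, [0.999506], and inverter): 0.980000 × 0.999506 × 0.840000 = 0.822793
Parallel ([0.822793] and static bypass switch): 1 − (1 − 0.822793)(1 − 0.850000) = 0.9734

0.9734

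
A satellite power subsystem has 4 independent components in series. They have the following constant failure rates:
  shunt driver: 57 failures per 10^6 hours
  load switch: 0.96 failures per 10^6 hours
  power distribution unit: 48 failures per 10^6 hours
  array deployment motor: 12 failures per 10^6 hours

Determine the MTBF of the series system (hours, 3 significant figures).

Series of exponential components: λ_sys = Σ λ_i
λ_sys = 0.000057 + 0.00000096 + 0.000048 + 0.000012 = 1.1796e-04 /h
MTBF = 1 / λ_sys = 8480 h

8480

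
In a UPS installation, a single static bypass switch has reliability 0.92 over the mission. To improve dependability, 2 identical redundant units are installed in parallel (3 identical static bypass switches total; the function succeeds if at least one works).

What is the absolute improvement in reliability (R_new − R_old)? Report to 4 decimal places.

0.0795

R_before = 0.92
R_after = 1 − (1 − 0.92)^3 = 0.9995
ΔR = 0.9995 − 0.92 = 0.0795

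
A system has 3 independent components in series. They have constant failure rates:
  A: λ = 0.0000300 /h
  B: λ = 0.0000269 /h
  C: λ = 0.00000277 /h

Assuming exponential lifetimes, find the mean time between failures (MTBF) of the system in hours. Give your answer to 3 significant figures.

16800

Series of exponential components: λ_sys = Σ λ_i
λ_sys = 0.0000300 + 0.0000269 + 0.00000277 = 5.9670e-05 /h
MTBF = 1 / λ_sys = 16800 h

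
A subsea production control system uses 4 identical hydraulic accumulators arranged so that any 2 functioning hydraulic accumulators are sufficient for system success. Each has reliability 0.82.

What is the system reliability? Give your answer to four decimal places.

R = Σ_{i=2}^{4} C(4,i) p^i (1−p)^{4−i} with p = 0.82
C(4,2)·0.82^2·0.18^2 = 0.130715
C(4,3)·0.82^3·0.18^1 = 0.396985
C(4,4)·0.82^4·0.18^0 = 0.452122
Sum = 0.9798

0.9798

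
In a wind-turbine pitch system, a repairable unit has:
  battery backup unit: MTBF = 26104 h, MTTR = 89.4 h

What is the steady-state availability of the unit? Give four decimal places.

A(battery backup unit) = MTBF/(MTBF+MTTR) = 26104/(26104+89.4) = 0.9966

0.9966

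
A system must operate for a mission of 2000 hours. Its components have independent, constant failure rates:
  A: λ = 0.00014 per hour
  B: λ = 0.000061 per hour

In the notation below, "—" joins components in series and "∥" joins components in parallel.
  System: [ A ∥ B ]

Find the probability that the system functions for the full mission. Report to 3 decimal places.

0.972

R(A) = exp(−0.00014 × 2000) = 0.75578
R(B) = exp(−0.000061 × 2000) = 0.88515
Parallel (A and B): 1 − (1 − 0.75578)(1 − 0.88515) = 0.972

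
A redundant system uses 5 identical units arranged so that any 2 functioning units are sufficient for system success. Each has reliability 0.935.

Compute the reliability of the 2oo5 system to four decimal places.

R = Σ_{i=2}^{5} C(5,i) p^i (1−p)^{5−i} with p = 0.935
C(5,2)·0.935^2·0.065^3 = 0.002401
C(5,3)·0.935^3·0.065^2 = 0.034535
C(5,4)·0.935^4·0.065^1 = 0.248388
C(5,5)·0.935^5·0.065^0 = 0.714592
Sum = 0.9999

0.9999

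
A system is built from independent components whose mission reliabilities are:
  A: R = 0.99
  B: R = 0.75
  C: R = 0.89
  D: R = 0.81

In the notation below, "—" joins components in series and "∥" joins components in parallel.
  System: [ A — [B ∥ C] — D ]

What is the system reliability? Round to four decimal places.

0.7798

Parallel (B and C): 1 − (1 − 0.750000)(1 − 0.890000) = 0.972500
Series (A, [0.972500], and D): 0.990000 × 0.972500 × 0.810000 = 0.7798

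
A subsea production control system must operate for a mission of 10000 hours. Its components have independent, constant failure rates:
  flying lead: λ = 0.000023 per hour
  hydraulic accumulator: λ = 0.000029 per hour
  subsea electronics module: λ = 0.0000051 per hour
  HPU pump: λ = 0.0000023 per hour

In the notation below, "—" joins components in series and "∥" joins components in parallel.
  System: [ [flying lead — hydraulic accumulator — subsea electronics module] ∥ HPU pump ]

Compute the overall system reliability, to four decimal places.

0.9901

R(flying lead) = exp(−0.000023 × 10000) = 0.794534
R(hydraulic accumulator) = exp(−0.000029 × 10000) = 0.748264
R(subsea electronics module) = exp(−0.0000051 × 10000) = 0.950279
R(HPU pump) = exp(−0.0000023 × 10000) = 0.977262
Series (flying lead, hydraulic accumulator, and subsea electronics module): 0.794534 × 0.748264 × 0.950279 = 0.564961
Parallel ([0.564961] and HPU pump): 1 − (1 − 0.564961)(1 − 0.977262) = 0.9901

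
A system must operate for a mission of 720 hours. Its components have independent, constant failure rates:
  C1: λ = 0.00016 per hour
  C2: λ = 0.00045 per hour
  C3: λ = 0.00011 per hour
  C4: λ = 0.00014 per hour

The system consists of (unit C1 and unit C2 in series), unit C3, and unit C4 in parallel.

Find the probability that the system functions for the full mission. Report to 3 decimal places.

R(C1) = exp(−0.00016 × 720) = 0.89119
R(C2) = exp(−0.00045 × 720) = 0.72325
R(C3) = exp(−0.00011 × 720) = 0.92386
R(C4) = exp(−0.00014 × 720) = 0.90411
Series (C1 and C2): 0.89119 × 0.72325 = 0.64455
Parallel ([0.64455], C3, and C4): 1 − (1 − 0.64455)(1 − 0.92386)(1 − 0.90411) = 0.997

0.997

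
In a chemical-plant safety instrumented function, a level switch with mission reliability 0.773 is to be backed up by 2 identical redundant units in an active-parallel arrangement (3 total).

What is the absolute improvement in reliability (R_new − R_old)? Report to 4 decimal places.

0.2153

R_before = 0.773
R_after = 1 − (1 − 0.773)^3 = 0.9883
ΔR = 0.9883 − 0.773 = 0.2153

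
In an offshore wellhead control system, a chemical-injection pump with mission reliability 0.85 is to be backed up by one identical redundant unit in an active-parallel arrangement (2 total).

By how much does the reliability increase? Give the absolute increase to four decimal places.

R_before = 0.85
R_after = 1 − (1 − 0.85)^2 = 0.9775
ΔR = 0.9775 − 0.85 = 0.1275

0.1275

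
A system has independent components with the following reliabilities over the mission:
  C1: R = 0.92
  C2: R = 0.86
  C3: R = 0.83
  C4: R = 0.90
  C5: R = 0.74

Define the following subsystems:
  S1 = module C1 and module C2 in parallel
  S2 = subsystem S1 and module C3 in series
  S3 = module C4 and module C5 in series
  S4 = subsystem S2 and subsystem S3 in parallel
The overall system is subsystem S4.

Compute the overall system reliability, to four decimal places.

Parallel (C1 and C2): 1 − (1 − 0.920000)(1 − 0.860000) = 0.988800
Series ([0.988800] and C3): 0.988800 × 0.830000 = 0.820704
Series (C4 and C5): 0.900000 × 0.740000 = 0.666000
Parallel ([0.820704] and [0.666000]): 1 − (1 − 0.820704)(1 − 0.666000) = 0.9401

0.9401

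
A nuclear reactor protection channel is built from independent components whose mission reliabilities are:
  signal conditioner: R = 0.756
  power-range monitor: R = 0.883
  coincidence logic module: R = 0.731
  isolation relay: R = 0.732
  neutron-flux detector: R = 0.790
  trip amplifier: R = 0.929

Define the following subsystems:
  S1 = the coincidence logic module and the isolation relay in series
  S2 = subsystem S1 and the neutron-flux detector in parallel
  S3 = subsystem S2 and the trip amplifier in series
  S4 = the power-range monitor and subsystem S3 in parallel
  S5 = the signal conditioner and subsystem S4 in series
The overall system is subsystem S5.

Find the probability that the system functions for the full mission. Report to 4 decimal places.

0.7417

Series (coincidence logic module and isolation relay): 0.731000 × 0.732000 = 0.535092
Parallel ([0.535092] and neutron-flux detector): 1 − (1 − 0.535092)(1 − 0.790000) = 0.902369
Series ([0.902369] and trip amplifier): 0.902369 × 0.929000 = 0.838301
Parallel (power-range monitor and [0.838301]): 1 − (1 − 0.883000)(1 − 0.838301) = 0.981081
Series (signal conditioner and [0.981081]): 0.756000 × 0.981081 = 0.7417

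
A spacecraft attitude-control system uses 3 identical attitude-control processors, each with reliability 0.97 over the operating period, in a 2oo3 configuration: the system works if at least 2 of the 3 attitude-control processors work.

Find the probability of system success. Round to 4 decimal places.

0.9974

R = Σ_{i=2}^{3} C(3,i) p^i (1−p)^{3−i} with p = 0.97
C(3,2)·0.97^2·0.03^1 = 0.084681
C(3,3)·0.97^3·0.03^0 = 0.912673
Sum = 0.9974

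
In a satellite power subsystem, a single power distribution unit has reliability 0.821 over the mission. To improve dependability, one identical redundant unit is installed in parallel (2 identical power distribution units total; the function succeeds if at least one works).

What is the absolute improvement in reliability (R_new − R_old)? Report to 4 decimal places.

0.1470

R_before = 0.821
R_after = 1 − (1 − 0.821)^2 = 0.9680
ΔR = 0.9680 − 0.821 = 0.1470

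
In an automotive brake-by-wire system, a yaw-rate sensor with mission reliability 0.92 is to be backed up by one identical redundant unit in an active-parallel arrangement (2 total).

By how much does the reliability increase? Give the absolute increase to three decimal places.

0.074

R_before = 0.92
R_after = 1 − (1 − 0.92)^2 = 0.994
ΔR = 0.994 − 0.92 = 0.074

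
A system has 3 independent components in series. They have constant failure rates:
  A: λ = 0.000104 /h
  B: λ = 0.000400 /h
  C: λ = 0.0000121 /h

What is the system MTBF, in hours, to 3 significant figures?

Series of exponential components: λ_sys = Σ λ_i
λ_sys = 0.000104 + 0.000400 + 0.0000121 = 5.1610e-04 /h
MTBF = 1 / λ_sys = 1940 h

1940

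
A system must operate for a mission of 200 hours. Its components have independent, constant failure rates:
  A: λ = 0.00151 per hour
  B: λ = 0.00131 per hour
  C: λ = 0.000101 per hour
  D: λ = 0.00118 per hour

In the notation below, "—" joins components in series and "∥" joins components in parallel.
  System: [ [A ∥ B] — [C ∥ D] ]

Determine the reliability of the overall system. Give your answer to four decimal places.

R(A) = exp(−0.00151 × 200) = 0.739338
R(B) = exp(−0.00131 × 200) = 0.769511
R(C) = exp(−0.000101 × 200) = 0.980003
R(D) = exp(−0.00118 × 200) = 0.789781
Parallel (A and B): 1 − (1 − 0.739338)(1 − 0.769511) = 0.939920
Parallel (C and D): 1 − (1 − 0.980003)(1 − 0.789781) = 0.995796
Series ([0.939920] and [0.995796]): 0.939920 × 0.995796 = 0.9360

0.9360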